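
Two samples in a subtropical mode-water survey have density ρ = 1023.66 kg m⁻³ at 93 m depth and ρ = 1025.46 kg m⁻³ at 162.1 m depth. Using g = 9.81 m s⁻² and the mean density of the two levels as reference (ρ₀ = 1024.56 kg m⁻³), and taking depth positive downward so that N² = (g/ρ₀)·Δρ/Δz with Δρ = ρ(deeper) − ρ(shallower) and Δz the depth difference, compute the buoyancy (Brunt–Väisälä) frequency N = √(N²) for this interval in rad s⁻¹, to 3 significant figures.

Δρ = 1025.46 − 1023.66 = 1.80 kg m⁻³ over Δz = 162.1 − 93 = 69.1 m.
N² = (9.81/1024.56) × (1.80/69.1) = 2.4942 × 10⁻⁴ s⁻².
N = √(2.4942 × 10⁻⁴) = 0.015793 rad s⁻¹ ≈ 0.0158 rad s⁻¹.

0.0158 rad s⁻¹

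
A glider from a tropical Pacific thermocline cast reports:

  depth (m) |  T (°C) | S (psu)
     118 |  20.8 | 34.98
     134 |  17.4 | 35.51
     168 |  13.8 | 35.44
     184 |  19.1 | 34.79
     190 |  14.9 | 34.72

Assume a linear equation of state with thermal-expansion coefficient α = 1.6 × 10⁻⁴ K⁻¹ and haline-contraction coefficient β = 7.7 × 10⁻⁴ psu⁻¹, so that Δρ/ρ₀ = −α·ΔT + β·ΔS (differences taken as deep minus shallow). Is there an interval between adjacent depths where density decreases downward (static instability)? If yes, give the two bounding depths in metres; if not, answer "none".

168–184 m

Evaluate Δρ/ρ₀ = −αΔT + βΔS across each adjacent pair:
  118–134 m: −αΔT+βΔS = −(1.6 × 10⁻⁴)(-3.4)+(7.7 × 10⁻⁴)(+0.53) = 9.5 × 10⁻⁴ → stable
  134–168 m: −αΔT+βΔS = −(1.6 × 10⁻⁴)(-3.6)+(7.7 × 10⁻⁴)(-0.07) = 5.2 × 10⁻⁴ → stable
  168–184 m: −αΔT+βΔS = −(1.6 × 10⁻⁴)(+5.3)+(7.7 × 10⁻⁴)(-0.65) = -1.3 × 10⁻³ → UNSTABLE
  184–190 m: −αΔT+βΔS = −(1.6 × 10⁻⁴)(-4.2)+(7.7 × 10⁻⁴)(-0.07) = 6.2 × 10⁻⁴ → stable
The 168–184 m interval has Δρ < 0: lighter water underlies denser water.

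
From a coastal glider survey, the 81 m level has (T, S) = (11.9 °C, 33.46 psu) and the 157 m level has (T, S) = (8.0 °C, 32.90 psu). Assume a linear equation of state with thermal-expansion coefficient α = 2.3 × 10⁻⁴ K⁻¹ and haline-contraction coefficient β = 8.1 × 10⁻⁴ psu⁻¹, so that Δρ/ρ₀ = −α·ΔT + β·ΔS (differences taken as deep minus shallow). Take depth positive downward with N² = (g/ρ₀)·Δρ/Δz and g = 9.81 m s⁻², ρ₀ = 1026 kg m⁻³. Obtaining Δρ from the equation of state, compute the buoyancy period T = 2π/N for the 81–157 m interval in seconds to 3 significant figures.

ΔT = -3.9 K, ΔS = -0.56 psu (deep − shallow).
Δρ/ρ₀ = −αΔT + βΔS = 8.97 × 10⁻⁴ − 4.536 × 10⁻⁴ = 4.434 × 10⁻⁴, so Δρ ≈ 0.4549 kg m⁻³.
N² = (g/ρ₀)·Δρ/Δz = g·(Δρ/ρ₀)/Δz = 9.81 × 4.434 × 10⁻⁴ / 76 = 5.7234 × 10⁻⁵ s⁻².
N = √(5.7234 × 10⁻⁵) = 7.5653 × 10⁻³ rad s⁻¹ → T = 2π/N = 830.53 s ≈ 831 s.

831 s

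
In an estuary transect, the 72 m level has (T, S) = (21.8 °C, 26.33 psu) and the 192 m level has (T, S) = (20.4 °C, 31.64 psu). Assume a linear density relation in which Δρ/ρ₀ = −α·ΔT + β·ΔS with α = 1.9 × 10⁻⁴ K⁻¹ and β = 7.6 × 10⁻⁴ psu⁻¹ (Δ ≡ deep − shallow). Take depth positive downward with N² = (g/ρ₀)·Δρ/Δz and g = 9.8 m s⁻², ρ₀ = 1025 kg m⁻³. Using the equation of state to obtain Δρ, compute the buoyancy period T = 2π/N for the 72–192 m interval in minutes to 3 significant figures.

5.59 min

ΔT = -1.4 K, ΔS = +5.31 psu (deep − shallow).
Δρ/ρ₀ = −αΔT + βΔS = 2.66 × 10⁻⁴ + 4.0356 × 10⁻³ = 4.3016 × 10⁻³, so Δρ ≈ 4.409 kg m⁻³.
N² = (g/ρ₀)·Δρ/Δz = g·(Δρ/ρ₀)/Δz = 9.8 × 4.3016 × 10⁻³ / 120 = 3.5130 × 10⁻⁴ s⁻².
N = √(3.5130 × 10⁻⁴) = 0.018743 rad s⁻¹ → T = 2π/N = 335.23 s = 5.5872 min ≈ 5.59 min.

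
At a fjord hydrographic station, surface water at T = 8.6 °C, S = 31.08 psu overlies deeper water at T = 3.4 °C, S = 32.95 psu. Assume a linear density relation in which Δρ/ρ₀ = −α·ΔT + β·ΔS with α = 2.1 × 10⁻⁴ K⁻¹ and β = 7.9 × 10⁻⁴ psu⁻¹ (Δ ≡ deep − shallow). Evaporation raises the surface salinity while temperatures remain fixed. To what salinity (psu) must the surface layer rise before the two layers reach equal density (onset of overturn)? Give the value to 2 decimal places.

Neutral buoyancy requires −α(T_deep − T_surf) + β(S_deep − S_surf′) = 0.
S_surf′ = S_deep − (α/β)·ΔT = 32.95 − (2.1 × 10⁻⁴/7.9 × 10⁻⁴)·(-5.2) = 34.3323 psu.
Increase required: 34.3323 − 31.08 = 3.2523 psu.

34.33 psu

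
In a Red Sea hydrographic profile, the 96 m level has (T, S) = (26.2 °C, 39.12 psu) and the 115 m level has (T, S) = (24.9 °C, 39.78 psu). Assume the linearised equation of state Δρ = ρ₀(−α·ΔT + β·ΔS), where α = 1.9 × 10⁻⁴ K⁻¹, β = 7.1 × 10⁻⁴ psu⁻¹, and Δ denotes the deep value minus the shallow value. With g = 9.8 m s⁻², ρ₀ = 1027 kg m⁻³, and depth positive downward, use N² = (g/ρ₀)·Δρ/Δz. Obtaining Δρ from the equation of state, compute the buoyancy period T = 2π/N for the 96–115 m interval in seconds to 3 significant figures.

327 s

ΔT = -1.3 K, ΔS = +0.66 psu (deep − shallow).
Δρ/ρ₀ = −αΔT + βΔS = 2.47 × 10⁻⁴ + 4.686 × 10⁻⁴ = 7.156 × 10⁻⁴, so Δρ ≈ 0.7349 kg m⁻³.
N² = (g/ρ₀)·Δρ/Δz = g·(Δρ/ρ₀)/Δz = 9.8 × 7.156 × 10⁻⁴ / 19 = 3.6910 × 10⁻⁴ s⁻².
N = √(3.6910 × 10⁻⁴) = 0.019212 rad s⁻¹ → T = 2π/N = 327.04 s ≈ 327 s.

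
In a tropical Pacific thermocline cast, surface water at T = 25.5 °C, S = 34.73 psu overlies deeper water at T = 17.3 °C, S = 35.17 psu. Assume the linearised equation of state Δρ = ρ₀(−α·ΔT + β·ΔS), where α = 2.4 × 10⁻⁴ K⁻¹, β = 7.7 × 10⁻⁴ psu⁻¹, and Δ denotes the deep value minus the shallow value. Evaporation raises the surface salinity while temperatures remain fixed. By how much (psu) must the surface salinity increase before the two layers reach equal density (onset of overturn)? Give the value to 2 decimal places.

Neutral buoyancy requires −α(T_deep − T_surf) + β(S_deep − S_surf′) = 0.
S_surf′ = S_deep − (α/β)·ΔT = 35.17 − (2.4 × 10⁻⁴/7.7 × 10⁻⁴)·(-8.2) = 37.7258 psu.
Increase required: 37.7258 − 34.73 = 2.9958 psu.

3.00 psu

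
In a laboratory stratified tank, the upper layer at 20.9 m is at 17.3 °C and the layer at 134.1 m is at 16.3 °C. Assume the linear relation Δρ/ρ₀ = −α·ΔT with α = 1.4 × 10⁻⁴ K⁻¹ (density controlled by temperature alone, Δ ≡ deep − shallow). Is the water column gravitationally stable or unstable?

ΔT = 16.3 − 17.3 = -1.0 K, so Δρ/ρ₀ = −αΔT = 1.40 × 10⁻⁴.
Δρ/ρ₀ > 0, so Δρ > 0: deeper water is denser → statically stable.

stable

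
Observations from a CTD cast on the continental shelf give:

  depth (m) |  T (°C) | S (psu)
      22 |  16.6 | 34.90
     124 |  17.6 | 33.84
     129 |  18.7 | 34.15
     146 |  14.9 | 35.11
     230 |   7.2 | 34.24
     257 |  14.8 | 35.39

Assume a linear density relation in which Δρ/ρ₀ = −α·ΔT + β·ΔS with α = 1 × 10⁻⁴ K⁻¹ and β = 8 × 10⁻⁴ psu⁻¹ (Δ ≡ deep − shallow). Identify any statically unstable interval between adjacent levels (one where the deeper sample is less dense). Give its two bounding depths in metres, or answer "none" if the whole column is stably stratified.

Evaluate Δρ/ρ₀ = −αΔT + βΔS across each adjacent pair:
  22–124 m: −αΔT+βΔS = −(1 × 10⁻⁴)(+1.0)+(8 × 10⁻⁴)(-1.06) = -9.5 × 10⁻⁴ → UNSTABLE
  124–129 m: −αΔT+βΔS = −(1 × 10⁻⁴)(+1.1)+(8 × 10⁻⁴)(+0.31) = 1.4 × 10⁻⁴ → stable
  129–146 m: −αΔT+βΔS = −(1 × 10⁻⁴)(-3.8)+(8 × 10⁻⁴)(+0.96) = 1.1 × 10⁻³ → stable
  146–230 m: −αΔT+βΔS = −(1 × 10⁻⁴)(-7.7)+(8 × 10⁻⁴)(-0.87) = 7.4 × 10⁻⁵ → stable
  230–257 m: −αΔT+βΔS = −(1 × 10⁻⁴)(+7.6)+(8 × 10⁻⁴)(+1.15) = 1.6 × 10⁻⁴ → stable
The 22–124 m interval has Δρ < 0: lighter water underlies denser water.

22–124 m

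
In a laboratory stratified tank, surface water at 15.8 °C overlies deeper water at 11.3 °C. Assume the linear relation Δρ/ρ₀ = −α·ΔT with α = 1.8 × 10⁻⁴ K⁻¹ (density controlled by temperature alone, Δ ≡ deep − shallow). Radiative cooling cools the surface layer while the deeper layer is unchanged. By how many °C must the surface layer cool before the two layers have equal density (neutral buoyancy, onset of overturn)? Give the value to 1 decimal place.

With temperature the only control, equal density requires T_surf′ = T_deep.
T_surf′ = 11.3 °C.
Cooling required: 15.8 − 11.3 = 4.5 °C.

4.5 °C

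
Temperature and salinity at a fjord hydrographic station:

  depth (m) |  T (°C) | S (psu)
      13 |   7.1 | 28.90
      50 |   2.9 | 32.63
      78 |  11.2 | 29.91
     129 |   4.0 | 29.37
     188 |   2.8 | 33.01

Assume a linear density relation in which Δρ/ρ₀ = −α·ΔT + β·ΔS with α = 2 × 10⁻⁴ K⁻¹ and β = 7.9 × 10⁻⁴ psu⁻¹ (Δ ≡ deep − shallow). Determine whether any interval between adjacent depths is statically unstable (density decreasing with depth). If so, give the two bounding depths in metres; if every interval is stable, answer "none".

Evaluate Δρ/ρ₀ = −αΔT + βΔS across each adjacent pair:
  13–50 m: −αΔT+βΔS = −(2 × 10⁻⁴)(-4.2)+(7.9 × 10⁻⁴)(+3.73) = 3.8 × 10⁻³ → stable
  50–78 m: −αΔT+βΔS = −(2 × 10⁻⁴)(+8.3)+(7.9 × 10⁻⁴)(-2.72) = -3.8 × 10⁻³ → UNSTABLE
  78–129 m: −αΔT+βΔS = −(2 × 10⁻⁴)(-7.2)+(7.9 × 10⁻⁴)(-0.54) = 1.0 × 10⁻³ → stable
  129–188 m: −αΔT+βΔS = −(2 × 10⁻⁴)(-1.2)+(7.9 × 10⁻⁴)(+3.64) = 3.1 × 10⁻³ → stable
The 50–78 m interval has Δρ < 0: lighter water underlies denser water.

50–78 m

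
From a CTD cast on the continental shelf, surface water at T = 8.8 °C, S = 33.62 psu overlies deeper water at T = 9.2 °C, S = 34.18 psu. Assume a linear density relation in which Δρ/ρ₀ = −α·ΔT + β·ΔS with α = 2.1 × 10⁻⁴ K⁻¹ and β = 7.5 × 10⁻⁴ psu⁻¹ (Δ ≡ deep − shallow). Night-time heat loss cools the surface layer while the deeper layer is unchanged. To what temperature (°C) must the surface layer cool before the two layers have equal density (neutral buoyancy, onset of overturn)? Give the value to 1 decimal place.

Neutral buoyancy requires Δρ = 0, i.e. −α(T_deep − T_surf′) + β(S_deep − S_surf) = 0.
T_surf′ = T_deep − (β/α)·ΔS = 9.2 − (7.5 × 10⁻⁴/2.1 × 10⁻⁴)·(+0.56) = 7.200 °C.
Cooling required: 8.8 − (7.200) = 1.600 °C.

7.2 °C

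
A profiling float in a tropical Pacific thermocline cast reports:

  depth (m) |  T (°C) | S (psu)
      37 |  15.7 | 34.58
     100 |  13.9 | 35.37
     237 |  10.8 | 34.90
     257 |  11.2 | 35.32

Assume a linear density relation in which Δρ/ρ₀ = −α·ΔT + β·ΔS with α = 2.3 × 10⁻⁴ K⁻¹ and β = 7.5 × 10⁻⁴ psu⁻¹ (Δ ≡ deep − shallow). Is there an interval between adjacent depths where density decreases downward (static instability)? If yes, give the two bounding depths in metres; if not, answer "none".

Evaluate Δρ/ρ₀ = −αΔT + βΔS across each adjacent pair:
  37–100 m: −αΔT+βΔS = −(2.3 × 10⁻⁴)(-1.8)+(7.5 × 10⁻⁴)(+0.79) = 1.0 × 10⁻³ → stable
  100–237 m: −αΔT+βΔS = −(2.3 × 10⁻⁴)(-3.1)+(7.5 × 10⁻⁴)(-0.47) = 3.6 × 10⁻⁴ → stable
  237–257 m: −αΔT+βΔS = −(2.3 × 10⁻⁴)(+0.4)+(7.5 × 10⁻⁴)(+0.42) = 2.2 × 10⁻⁴ → stable
Every interval has Δρ > 0: the column is stably stratified throughout.

none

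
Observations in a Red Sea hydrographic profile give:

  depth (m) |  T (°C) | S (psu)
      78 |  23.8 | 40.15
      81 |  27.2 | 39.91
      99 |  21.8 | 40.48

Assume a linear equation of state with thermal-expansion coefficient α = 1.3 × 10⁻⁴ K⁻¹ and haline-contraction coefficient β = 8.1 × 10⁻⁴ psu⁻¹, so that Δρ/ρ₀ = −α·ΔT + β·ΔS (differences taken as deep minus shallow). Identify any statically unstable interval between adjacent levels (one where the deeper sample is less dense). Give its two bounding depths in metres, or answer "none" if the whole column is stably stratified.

Evaluate Δρ/ρ₀ = −αΔT + βΔS across each adjacent pair:
  78–81 m: −αΔT+βΔS = −(1.3 × 10⁻⁴)(+3.4)+(8.1 × 10⁻⁴)(-0.24) = -6.4 × 10⁻⁴ → UNSTABLE
  81–99 m: −αΔT+βΔS = −(1.3 × 10⁻⁴)(-5.4)+(8.1 × 10⁻⁴)(+0.57) = 1.2 × 10⁻³ → stable
The 78–81 m interval has Δρ < 0: lighter water underlies denser water.

78–81 m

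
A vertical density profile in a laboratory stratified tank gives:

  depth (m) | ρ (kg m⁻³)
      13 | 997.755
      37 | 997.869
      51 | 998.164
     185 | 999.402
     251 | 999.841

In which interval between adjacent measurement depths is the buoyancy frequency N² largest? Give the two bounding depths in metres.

37–51 m

Compute the density gradient over each adjacent pair:
  13–37 m: Δρ/Δz = 0.114/24 = 4.7 × 10⁻³ kg m⁻⁴
  37–51 m: Δρ/Δz = 0.295/14 = 0.021 kg m⁻⁴
  51–185 m: Δρ/Δz = 1.238/134 = 9.2 × 10⁻³ kg m⁻⁴
  185–251 m: Δρ/Δz = 0.439/66 = 6.7 × 10⁻³ kg m⁻⁴
The largest gradient is in the 37–51 m interval — the pycnocline.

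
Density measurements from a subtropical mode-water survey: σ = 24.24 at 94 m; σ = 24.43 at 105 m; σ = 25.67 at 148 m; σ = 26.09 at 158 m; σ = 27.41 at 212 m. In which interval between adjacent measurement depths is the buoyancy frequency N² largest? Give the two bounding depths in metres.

148–158 m

Compute the density gradient over each adjacent pair:
  94–105 m: Δρ/Δz = 0.19/11 = 0.017 kg m⁻⁴
  105–148 m: Δρ/Δz = 1.24/43 = 0.029 kg m⁻⁴
  148–158 m: Δρ/Δz = 0.42/10 = 0.042 kg m⁻⁴
  158–212 m: Δρ/Δz = 1.32/54 = 0.024 kg m⁻⁴
The largest gradient is in the 148–158 m interval — the pycnocline.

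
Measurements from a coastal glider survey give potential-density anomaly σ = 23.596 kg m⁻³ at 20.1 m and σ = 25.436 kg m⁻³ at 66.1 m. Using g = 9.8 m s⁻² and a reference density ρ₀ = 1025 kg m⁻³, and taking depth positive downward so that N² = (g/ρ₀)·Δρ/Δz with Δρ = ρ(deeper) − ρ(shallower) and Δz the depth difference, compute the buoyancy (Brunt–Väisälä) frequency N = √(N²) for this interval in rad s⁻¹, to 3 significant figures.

Δρ = 1025.436 − 1023.596 = 1.840 kg m⁻³ over Δz = 66.1 − 20.1 = 46 m.
N² = (9.8/1025) × (1.840/46) = 3.8244 × 10⁻⁴ s⁻².
N = √(3.8244 × 10⁻⁴) = 0.019556 rad s⁻¹ ≈ 0.0196 rad s⁻¹.

0.0196 rad s⁻¹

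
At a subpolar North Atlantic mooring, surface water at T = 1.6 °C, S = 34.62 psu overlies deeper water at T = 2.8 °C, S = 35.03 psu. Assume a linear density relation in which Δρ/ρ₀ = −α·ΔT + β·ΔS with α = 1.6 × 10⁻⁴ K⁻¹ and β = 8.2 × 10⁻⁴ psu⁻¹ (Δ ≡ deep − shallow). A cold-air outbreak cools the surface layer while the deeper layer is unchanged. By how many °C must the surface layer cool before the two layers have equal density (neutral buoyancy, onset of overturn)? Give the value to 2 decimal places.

0.90 °C

Neutral buoyancy requires Δρ = 0, i.e. −α(T_deep − T_surf′) + β(S_deep − S_surf) = 0.
T_surf′ = T_deep − (β/α)·ΔS = 2.8 − (8.2 × 10⁻⁴/1.6 × 10⁻⁴)·(+0.41) = 0.6988 °C.
Cooling required: 1.6 − (0.6988) = 0.9012 °C.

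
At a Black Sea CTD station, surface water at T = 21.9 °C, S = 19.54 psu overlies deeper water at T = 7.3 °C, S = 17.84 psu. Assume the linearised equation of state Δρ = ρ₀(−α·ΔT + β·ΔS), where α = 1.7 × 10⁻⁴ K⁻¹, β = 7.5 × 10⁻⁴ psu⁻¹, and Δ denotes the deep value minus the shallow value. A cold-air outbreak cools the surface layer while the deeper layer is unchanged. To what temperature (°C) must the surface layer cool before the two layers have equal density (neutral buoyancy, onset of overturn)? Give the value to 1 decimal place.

14.8 °C

Neutral buoyancy requires Δρ = 0, i.e. −α(T_deep − T_surf′) + β(S_deep − S_surf) = 0.
T_surf′ = T_deep − (β/α)·ΔS = 7.3 − (7.5 × 10⁻⁴/1.7 × 10⁻⁴)·(-1.70) = 14.800 °C.
Cooling required: 21.9 − (14.800) = 7.100 °C.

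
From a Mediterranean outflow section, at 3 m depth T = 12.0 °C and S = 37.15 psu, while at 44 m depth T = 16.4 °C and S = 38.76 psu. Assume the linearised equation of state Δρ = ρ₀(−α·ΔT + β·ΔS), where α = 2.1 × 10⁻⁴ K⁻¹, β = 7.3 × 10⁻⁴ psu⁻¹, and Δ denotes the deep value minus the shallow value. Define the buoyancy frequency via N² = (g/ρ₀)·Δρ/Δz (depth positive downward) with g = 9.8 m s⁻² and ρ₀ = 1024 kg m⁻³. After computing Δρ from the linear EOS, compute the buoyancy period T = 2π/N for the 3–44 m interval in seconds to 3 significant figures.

811 s

ΔT = +4.4 K, ΔS = +1.61 psu (deep − shallow).
Δρ/ρ₀ = −αΔT + βΔS = -9.24 × 10⁻⁴ + 1.1753 × 10⁻³ = 2.513 × 10⁻⁴, so Δρ ≈ 0.2573 kg m⁻³.
N² = (g/ρ₀)·Δρ/Δz = g·(Δρ/ρ₀)/Δz = 9.8 × 2.513 × 10⁻⁴ / 41 = 6.0067 × 10⁻⁵ s⁻².
N = √(6.0067 × 10⁻⁵) = 7.7503 × 10⁻³ rad s⁻¹ → T = 2π/N = 810.70 s ≈ 811 s.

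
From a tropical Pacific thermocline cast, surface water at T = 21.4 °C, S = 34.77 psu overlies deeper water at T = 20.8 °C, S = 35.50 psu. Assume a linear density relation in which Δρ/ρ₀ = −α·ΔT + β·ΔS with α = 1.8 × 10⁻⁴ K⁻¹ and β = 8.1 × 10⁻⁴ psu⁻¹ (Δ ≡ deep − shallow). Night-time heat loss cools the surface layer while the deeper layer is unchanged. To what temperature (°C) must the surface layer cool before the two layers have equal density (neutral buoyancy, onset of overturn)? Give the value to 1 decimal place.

17.5 °C

Neutral buoyancy requires Δρ = 0, i.e. −α(T_deep − T_surf′) + β(S_deep − S_surf) = 0.
T_surf′ = T_deep − (β/α)·ΔS = 20.8 − (8.1 × 10⁻⁴/1.8 × 10⁻⁴)·(+0.73) = 17.515 °C.
Cooling required: 21.4 − (17.515) = 3.885 °C.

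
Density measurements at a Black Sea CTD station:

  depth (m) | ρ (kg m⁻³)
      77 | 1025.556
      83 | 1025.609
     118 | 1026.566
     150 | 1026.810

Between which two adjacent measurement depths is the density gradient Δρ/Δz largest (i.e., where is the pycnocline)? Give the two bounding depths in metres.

83–118 m

Compute the density gradient over each adjacent pair:
  77–83 m: Δρ/Δz = 0.053/6 = 8.8 × 10⁻³ kg m⁻⁴
  83–118 m: Δρ/Δz = 0.957/35 = 0.027 kg m⁻⁴
  118–150 m: Δρ/Δz = 0.244/32 = 7.6 × 10⁻³ kg m⁻⁴
The largest gradient is in the 83–118 m interval — the pycnocline.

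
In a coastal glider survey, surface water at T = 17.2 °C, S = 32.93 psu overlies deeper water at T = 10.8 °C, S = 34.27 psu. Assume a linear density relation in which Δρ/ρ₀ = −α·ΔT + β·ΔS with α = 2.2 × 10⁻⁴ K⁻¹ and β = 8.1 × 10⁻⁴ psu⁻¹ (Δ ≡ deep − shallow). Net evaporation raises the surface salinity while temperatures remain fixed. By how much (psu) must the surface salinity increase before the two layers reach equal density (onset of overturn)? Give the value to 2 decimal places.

3.08 psu

Neutral buoyancy requires −α(T_deep − T_surf) + β(S_deep − S_surf′) = 0.
S_surf′ = S_deep − (α/β)·ΔT = 34.27 − (2.2 × 10⁻⁴/8.1 × 10⁻⁴)·(-6.4) = 36.0083 psu.
Increase required: 36.0083 − 32.93 = 3.0783 psu.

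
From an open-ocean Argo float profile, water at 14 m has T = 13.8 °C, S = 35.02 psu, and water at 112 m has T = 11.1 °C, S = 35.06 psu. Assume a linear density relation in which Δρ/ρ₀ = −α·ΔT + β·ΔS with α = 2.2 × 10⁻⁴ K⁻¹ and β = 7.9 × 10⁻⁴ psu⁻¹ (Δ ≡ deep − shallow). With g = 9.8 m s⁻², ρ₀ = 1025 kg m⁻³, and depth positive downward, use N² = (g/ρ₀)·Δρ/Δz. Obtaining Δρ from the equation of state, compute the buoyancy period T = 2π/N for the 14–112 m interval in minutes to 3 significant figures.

ΔT = -2.7 K, ΔS = +0.04 psu (deep − shallow).
Δρ/ρ₀ = −αΔT + βΔS = 5.94 × 10⁻⁴ + 3.16 × 10⁻⁵ = 6.256 × 10⁻⁴, so Δρ ≈ 0.6412 kg m⁻³.
N² = (g/ρ₀)·Δρ/Δz = g·(Δρ/ρ₀)/Δz = 9.8 × 6.256 × 10⁻⁴ / 98 = 6.2560 × 10⁻⁵ s⁻².
N = √(6.2560 × 10⁻⁵) = 7.9095 × 10⁻³ rad s⁻¹ → T = 2π/N = 794.38 s = 13.240 min ≈ 13.2 min.

13.2 min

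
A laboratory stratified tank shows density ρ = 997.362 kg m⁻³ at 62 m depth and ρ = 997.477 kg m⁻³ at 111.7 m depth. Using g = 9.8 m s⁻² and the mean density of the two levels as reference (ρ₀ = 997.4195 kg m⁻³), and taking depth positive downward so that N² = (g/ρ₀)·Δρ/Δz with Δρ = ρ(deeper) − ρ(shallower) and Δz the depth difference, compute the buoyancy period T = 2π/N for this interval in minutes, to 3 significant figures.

Δρ = 997.477 − 997.362 = 0.115 kg m⁻³ over Δz = 111.7 − 62 = 49.7 m.
N² = (9.8/997.4195) × (0.115/49.7) = 2.2735 × 10⁻⁵ s⁻².
N = √(2.2735 × 10⁻⁵) = 4.7681 × 10⁻³ rad s⁻¹, so T = 2π/N = 1.3178 × 10³ s = 21.963 min ≈ 22.0 min.

22.0 min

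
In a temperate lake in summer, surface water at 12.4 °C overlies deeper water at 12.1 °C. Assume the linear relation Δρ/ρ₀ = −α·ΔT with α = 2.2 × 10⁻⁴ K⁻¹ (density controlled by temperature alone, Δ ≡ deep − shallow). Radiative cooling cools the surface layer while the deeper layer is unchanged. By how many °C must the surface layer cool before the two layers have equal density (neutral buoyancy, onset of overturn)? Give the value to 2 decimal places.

With temperature the only control, equal density requires T_surf′ = T_deep.
T_surf′ = 12.1 °C.
Cooling required: 12.4 − 12.1 = 0.30 °C.

0.30 °C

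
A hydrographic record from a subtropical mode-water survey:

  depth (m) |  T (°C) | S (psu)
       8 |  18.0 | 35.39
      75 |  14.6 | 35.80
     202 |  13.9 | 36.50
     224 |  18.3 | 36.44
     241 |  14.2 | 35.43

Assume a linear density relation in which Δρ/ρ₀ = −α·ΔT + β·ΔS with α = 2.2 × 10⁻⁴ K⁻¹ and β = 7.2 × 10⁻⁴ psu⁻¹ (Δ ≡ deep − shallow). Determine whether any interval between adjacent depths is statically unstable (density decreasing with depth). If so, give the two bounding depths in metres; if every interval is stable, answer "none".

202–224 m

Evaluate Δρ/ρ₀ = −αΔT + βΔS across each adjacent pair:
  8–75 m: −αΔT+βΔS = −(2.2 × 10⁻⁴)(-3.4)+(7.2 × 10⁻⁴)(+0.41) = 1.0 × 10⁻³ → stable
  75–202 m: −αΔT+βΔS = −(2.2 × 10⁻⁴)(-0.7)+(7.2 × 10⁻⁴)(+0.70) = 6.6 × 10⁻⁴ → stable
  202–224 m: −αΔT+βΔS = −(2.2 × 10⁻⁴)(+4.4)+(7.2 × 10⁻⁴)(-0.06) = -1.0 × 10⁻³ → UNSTABLE
  224–241 m: −αΔT+βΔS = −(2.2 × 10⁻⁴)(-4.1)+(7.2 × 10⁻⁴)(-1.01) = 1.7 × 10⁻⁴ → stable
The 202–224 m interval has Δρ < 0: lighter water underlies denser water.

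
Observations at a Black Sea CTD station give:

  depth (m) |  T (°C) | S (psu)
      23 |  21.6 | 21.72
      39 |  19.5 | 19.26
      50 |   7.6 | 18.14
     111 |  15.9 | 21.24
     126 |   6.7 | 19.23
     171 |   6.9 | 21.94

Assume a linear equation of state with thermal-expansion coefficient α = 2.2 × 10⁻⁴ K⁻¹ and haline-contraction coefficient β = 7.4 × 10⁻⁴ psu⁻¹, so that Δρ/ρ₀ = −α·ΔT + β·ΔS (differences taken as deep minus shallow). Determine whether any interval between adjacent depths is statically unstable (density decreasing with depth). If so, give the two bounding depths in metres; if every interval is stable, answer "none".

Evaluate Δρ/ρ₀ = −αΔT + βΔS across each adjacent pair:
  23–39 m: −αΔT+βΔS = −(2.2 × 10⁻⁴)(-2.1)+(7.4 × 10⁻⁴)(-2.46) = -1.4 × 10⁻³ → UNSTABLE
  39–50 m: −αΔT+βΔS = −(2.2 × 10⁻⁴)(-11.9)+(7.4 × 10⁻⁴)(-1.12) = 1.8 × 10⁻³ → stable
  50–111 m: −αΔT+βΔS = −(2.2 × 10⁻⁴)(+8.3)+(7.4 × 10⁻⁴)(+3.10) = 4.7 × 10⁻⁴ → stable
  111–126 m: −αΔT+βΔS = −(2.2 × 10⁻⁴)(-9.2)+(7.4 × 10⁻⁴)(-2.01) = 5.4 × 10⁻⁴ → stable
  126–171 m: −αΔT+βΔS = −(2.2 × 10⁻⁴)(+0.2)+(7.4 × 10⁻⁴)(+2.71) = 2.0 × 10⁻³ → stable
The 23–39 m interval has Δρ < 0: lighter water underlies denser water.

23–39 m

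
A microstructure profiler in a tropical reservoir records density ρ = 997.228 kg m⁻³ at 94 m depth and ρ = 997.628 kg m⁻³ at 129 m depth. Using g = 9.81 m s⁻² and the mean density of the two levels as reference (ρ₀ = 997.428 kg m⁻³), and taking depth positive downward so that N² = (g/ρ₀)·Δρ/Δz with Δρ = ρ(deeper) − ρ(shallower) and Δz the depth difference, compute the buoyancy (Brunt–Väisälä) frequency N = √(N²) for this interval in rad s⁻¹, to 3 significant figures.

0.0106 rad s⁻¹

Δρ = 997.628 − 997.228 = 0.400 kg m⁻³ over Δz = 129 − 94 = 35 m.
N² = (9.81/997.428) × (0.400/35) = 1.1240 × 10⁻⁴ s⁻².
N = √(1.1240 × 10⁻⁴) = 0.010602 rad s⁻¹ ≈ 0.0106 rad s⁻¹.
N² > 0, so the interval is statically stable.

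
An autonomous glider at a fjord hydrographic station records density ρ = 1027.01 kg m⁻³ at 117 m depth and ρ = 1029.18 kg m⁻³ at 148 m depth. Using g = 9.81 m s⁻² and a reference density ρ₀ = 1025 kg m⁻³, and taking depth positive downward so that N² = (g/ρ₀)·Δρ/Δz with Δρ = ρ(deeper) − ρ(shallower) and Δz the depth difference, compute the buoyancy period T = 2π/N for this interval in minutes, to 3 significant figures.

4.05 min

Δρ = 1029.18 − 1027.01 = 2.17 kg m⁻³ over Δz = 148 − 117 = 31 m.
N² = (9.81/1025) × (2.17/31) = 6.6995 × 10⁻⁴ s⁻².
N = √(6.6995 × 10⁻⁴) = 0.025883 rad s⁻¹, so T = 2π/N = 242.75 s = 4.0458 min ≈ 4.05 min.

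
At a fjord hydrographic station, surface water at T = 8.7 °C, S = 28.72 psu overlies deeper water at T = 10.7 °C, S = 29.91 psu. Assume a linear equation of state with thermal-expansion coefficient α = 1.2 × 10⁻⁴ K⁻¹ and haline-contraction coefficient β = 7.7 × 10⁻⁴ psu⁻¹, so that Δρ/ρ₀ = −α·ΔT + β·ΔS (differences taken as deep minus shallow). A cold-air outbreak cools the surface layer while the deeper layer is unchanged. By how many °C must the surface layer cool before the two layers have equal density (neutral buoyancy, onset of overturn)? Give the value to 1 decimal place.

5.6 °C

Neutral buoyancy requires Δρ = 0, i.e. −α(T_deep − T_surf′) + β(S_deep − S_surf) = 0.
T_surf′ = T_deep − (β/α)·ΔS = 10.7 − (7.7 × 10⁻⁴/1.2 × 10⁻⁴)·(+1.19) = 3.064 °C.
Cooling required: 8.7 − (3.064) = 5.636 °C.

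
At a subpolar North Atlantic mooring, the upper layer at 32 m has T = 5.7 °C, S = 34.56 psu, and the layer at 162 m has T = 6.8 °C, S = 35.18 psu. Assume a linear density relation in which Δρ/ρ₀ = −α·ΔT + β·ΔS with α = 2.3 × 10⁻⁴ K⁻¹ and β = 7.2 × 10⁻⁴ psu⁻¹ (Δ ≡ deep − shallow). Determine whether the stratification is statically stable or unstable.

ΔT = 6.8 − 5.7 = +1.1 K and ΔS = 35.18 − 34.56 = +0.62 psu (deep − shallow).
−αΔT = -2.53 × 10⁻⁴; βΔS = 4.464 × 10⁻⁴; sum Δρ/ρ₀ = 1.934 × 10⁻⁴.
Δρ/ρ₀ > 0, so Δρ > 0: deeper water is denser → statically stable.

stable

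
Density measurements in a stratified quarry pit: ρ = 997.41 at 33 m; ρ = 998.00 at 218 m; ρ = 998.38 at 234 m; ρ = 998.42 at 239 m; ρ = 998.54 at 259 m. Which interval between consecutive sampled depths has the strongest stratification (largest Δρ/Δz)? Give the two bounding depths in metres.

Compute the density gradient over each adjacent pair:
  33–218 m: Δρ/Δz = 0.59/185 = 3.2 × 10⁻³ kg m⁻⁴
  218–234 m: Δρ/Δz = 0.38/16 = 0.024 kg m⁻⁴
  234–239 m: Δρ/Δz = 0.04/5 = 8.0 × 10⁻³ kg m⁻⁴
  239–259 m: Δρ/Δz = 0.12/20 = 6.0 × 10⁻³ kg m⁻⁴
The largest gradient is in the 218–234 m interval — the pycnocline.

218–234 m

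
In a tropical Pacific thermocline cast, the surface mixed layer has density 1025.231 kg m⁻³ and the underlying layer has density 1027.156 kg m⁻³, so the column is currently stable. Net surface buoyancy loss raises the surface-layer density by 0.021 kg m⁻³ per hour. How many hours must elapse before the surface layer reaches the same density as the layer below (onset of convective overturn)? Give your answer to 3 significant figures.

Density deficit of the surface layer: 1027.156 − 1025.231 = 1.925 kg m⁻³.
Required change = 1.925 / 0.021 = 91.7 hours.

91.7 hours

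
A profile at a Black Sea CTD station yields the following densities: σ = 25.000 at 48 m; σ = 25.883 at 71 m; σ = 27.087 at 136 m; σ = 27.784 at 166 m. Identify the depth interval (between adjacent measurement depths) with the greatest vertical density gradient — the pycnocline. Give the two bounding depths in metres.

Compute the density gradient over each adjacent pair:
  48–71 m: Δρ/Δz = 0.883/23 = 0.038 kg m⁻⁴
  71–136 m: Δρ/Δz = 1.204/65 = 0.019 kg m⁻⁴
  136–166 m: Δρ/Δz = 0.697/30 = 0.023 kg m⁻⁴
The largest gradient is in the 48–71 m interval — the pycnocline.

48–71 m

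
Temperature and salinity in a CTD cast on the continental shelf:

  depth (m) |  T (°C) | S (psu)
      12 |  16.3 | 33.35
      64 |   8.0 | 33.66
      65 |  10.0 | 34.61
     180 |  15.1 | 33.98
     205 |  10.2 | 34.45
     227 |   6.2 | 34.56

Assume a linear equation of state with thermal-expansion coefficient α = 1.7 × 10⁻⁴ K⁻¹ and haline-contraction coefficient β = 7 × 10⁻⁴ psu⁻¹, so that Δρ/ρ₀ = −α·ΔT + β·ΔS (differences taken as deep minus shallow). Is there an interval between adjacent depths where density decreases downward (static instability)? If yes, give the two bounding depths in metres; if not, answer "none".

65–180 m

Evaluate Δρ/ρ₀ = −αΔT + βΔS across each adjacent pair:
  12–64 m: −αΔT+βΔS = −(1.7 × 10⁻⁴)(-8.3)+(7 × 10⁻⁴)(+0.31) = 1.6 × 10⁻³ → stable
  64–65 m: −αΔT+βΔS = −(1.7 × 10⁻⁴)(+2.0)+(7 × 10⁻⁴)(+0.95) = 3.2 × 10⁻⁴ → stable
  65–180 m: −αΔT+βΔS = −(1.7 × 10⁻⁴)(+5.1)+(7 × 10⁻⁴)(-0.63) = -1.3 × 10⁻³ → UNSTABLE
  180–205 m: −αΔT+βΔS = −(1.7 × 10⁻⁴)(-4.9)+(7 × 10⁻⁴)(+0.47) = 1.2 × 10⁻³ → stable
  205–227 m: −αΔT+βΔS = −(1.7 × 10⁻⁴)(-4.0)+(7 × 10⁻⁴)(+0.11) = 7.6 × 10⁻⁴ → stable
The 65–180 m interval has Δρ < 0: lighter water underlies denser water.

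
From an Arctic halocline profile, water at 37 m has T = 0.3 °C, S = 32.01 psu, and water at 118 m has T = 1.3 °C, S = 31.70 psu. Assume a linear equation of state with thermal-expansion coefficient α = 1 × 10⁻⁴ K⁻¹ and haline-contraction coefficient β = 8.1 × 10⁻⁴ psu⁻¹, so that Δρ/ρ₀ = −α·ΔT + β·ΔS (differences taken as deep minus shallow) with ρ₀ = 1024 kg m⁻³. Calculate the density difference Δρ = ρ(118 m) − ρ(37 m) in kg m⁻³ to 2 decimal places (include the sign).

ΔT = +1.0 K, ΔS = -0.31 psu (deep − shallow).
Δρ/ρ₀ = −(1 × 10⁻⁴)(+1.0) + (8.1 × 10⁻⁴)(-0.31) = -3.511 × 10⁻⁴.
Δρ = 1024 × (-3.511 × 10⁻⁴) = -0.36 kg m⁻³.
Negative Δρ: lighter below, statically unstable.

-0.36 kg m⁻³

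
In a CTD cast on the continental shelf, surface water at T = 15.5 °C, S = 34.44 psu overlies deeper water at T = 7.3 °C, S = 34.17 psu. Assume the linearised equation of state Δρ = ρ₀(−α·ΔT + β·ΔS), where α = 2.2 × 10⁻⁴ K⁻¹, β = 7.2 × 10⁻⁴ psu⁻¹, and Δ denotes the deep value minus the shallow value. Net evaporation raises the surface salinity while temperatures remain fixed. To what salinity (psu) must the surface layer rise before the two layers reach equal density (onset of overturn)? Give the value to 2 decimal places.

Neutral buoyancy requires −α(T_deep − T_surf) + β(S_deep − S_surf′) = 0.
S_surf′ = S_deep − (α/β)·ΔT = 34.17 − (2.2 × 10⁻⁴/7.2 × 10⁻⁴)·(-8.2) = 36.6756 psu.
Increase required: 36.6756 − 34.44 = 2.2356 psu.

36.68 psu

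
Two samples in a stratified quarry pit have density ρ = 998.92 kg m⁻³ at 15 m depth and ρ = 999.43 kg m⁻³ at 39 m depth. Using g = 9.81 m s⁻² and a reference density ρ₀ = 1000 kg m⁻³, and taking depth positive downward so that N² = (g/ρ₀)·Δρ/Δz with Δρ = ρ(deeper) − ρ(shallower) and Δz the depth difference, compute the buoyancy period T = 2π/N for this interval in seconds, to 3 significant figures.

435 s

Δρ = 999.43 − 998.92 = 0.51 kg m⁻³ over Δz = 39 − 15 = 24 m.
N² = (9.81/1000) × (0.51/24) = 2.0846 × 10⁻⁴ s⁻².
N = √(2.0846 × 10⁻⁴) = 0.014438 rad s⁻¹, so T = 2π/N = 435.18 s ≈ 435 s.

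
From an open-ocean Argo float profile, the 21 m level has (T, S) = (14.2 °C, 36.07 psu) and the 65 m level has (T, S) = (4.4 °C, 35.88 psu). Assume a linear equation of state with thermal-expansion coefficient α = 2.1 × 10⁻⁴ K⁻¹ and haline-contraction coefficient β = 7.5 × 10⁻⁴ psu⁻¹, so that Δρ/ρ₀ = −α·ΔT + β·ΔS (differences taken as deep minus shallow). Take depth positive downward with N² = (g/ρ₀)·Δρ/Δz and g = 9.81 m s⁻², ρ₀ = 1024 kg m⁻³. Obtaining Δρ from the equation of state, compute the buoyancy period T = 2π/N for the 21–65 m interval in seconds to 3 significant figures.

304 s

ΔT = -9.8 K, ΔS = -0.19 psu (deep − shallow).
Δρ/ρ₀ = −αΔT + βΔS = 2.058 × 10⁻³ − 1.425 × 10⁻⁴ = 1.9155 × 10⁻³, so Δρ ≈ 1.961 kg m⁻³.
N² = (g/ρ₀)·Δρ/Δz = g·(Δρ/ρ₀)/Δz = 9.81 × 1.9155 × 10⁻³ / 44 = 4.2707 × 10⁻⁴ s⁻².
N = √(4.2707 × 10⁻⁴) = 0.020666 rad s⁻¹ → T = 2π/N = 304.03 s ≈ 304 s.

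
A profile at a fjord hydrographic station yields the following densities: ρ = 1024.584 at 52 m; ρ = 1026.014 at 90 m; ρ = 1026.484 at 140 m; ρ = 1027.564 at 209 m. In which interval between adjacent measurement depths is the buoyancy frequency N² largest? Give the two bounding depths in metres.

Compute the density gradient over each adjacent pair:
  52–90 m: Δρ/Δz = 1.430/38 = 0.038 kg m⁻⁴
  90–140 m: Δρ/Δz = 0.470/50 = 9.4 × 10⁻³ kg m⁻⁴
  140–209 m: Δρ/Δz = 1.080/69 = 0.016 kg m⁻⁴
The largest gradient is in the 52–90 m interval — the pycnocline.

52–90 m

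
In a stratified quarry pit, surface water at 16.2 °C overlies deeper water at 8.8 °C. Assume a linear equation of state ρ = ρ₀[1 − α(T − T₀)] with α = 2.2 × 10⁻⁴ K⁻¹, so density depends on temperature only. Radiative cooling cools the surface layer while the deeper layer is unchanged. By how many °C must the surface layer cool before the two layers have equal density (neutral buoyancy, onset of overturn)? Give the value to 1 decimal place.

With temperature the only control, equal density requires T_surf′ = T_deep.
T_surf′ = 8.8 °C.
Cooling required: 16.2 − 8.8 = 7.4 °C.

7.4 °C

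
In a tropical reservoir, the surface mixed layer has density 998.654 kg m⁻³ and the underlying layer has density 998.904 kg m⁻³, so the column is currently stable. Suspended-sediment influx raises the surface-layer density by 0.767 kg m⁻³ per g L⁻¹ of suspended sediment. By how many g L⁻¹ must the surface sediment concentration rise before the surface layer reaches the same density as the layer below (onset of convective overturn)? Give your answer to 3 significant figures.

Density deficit of the surface layer: 998.904 − 998.654 = 0.25 kg m⁻³.
Required change = 0.25 / 0.767 = 0.326 g L⁻¹.

0.326 g L⁻¹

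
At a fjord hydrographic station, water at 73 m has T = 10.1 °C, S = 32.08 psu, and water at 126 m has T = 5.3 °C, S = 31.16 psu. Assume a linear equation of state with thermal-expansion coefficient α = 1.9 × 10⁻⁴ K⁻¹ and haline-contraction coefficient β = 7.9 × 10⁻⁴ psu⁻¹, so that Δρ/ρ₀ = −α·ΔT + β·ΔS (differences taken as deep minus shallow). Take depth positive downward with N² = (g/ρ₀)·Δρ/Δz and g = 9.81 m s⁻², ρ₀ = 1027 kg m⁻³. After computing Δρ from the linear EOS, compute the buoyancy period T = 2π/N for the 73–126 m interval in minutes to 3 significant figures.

17.9 min

ΔT = -4.8 K, ΔS = -0.92 psu (deep − shallow).
Δρ/ρ₀ = −αΔT + βΔS = 9.12 × 10⁻⁴ − 7.268 × 10⁻⁴ = 1.852 × 10⁻⁴, so Δρ ≈ 0.1902 kg m⁻³.
N² = (g/ρ₀)·Δρ/Δz = g·(Δρ/ρ₀)/Δz = 9.81 × 1.852 × 10⁻⁴ / 53 = 3.4279 × 10⁻⁵ s⁻².
N = √(3.4279 × 10⁻⁵) = 5.8548 × 10⁻³ rad s⁻¹ → T = 2π/N = 1.0732 × 10³ s = 17.887 min ≈ 17.9 min.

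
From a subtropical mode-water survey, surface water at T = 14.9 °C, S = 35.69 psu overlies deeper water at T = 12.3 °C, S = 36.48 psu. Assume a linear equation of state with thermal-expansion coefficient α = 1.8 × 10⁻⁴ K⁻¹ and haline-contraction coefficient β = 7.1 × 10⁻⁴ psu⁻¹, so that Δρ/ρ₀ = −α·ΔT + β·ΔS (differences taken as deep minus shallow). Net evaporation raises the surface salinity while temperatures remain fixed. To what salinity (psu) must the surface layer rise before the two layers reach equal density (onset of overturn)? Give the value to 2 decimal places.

37.14 psu

Neutral buoyancy requires −α(T_deep − T_surf) + β(S_deep − S_surf′) = 0.
S_surf′ = S_deep − (α/β)·ΔT = 36.48 − (1.8 × 10⁻⁴/7.1 × 10⁻⁴)·(-2.6) = 37.1392 psu.
Increase required: 37.1392 − 35.69 = 1.4492 psu.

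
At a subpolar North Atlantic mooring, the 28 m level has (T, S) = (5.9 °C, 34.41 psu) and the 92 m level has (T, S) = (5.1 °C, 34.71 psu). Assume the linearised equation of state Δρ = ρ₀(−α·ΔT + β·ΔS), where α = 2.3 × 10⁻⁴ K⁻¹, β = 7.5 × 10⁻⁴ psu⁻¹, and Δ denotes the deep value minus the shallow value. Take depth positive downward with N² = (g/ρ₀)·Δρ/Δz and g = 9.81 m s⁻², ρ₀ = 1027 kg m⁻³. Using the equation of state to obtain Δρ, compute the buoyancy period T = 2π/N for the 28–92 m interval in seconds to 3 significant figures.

794 s

ΔT = -0.8 K, ΔS = +0.30 psu (deep − shallow).
Δρ/ρ₀ = −αΔT + βΔS = 1.84 × 10⁻⁴ + 2.25 × 10⁻⁴ = 4.09 × 10⁻⁴, so Δρ ≈ 0.4200 kg m⁻³.
N² = (g/ρ₀)·Δρ/Δz = g·(Δρ/ρ₀)/Δz = 9.81 × 4.09 × 10⁻⁴ / 64 = 6.2692 × 10⁻⁵ s⁻².
N = √(6.2692 × 10⁻⁵) = 7.9178 × 10⁻³ rad s⁻¹ → T = 2π/N = 793.55 s ≈ 794 s.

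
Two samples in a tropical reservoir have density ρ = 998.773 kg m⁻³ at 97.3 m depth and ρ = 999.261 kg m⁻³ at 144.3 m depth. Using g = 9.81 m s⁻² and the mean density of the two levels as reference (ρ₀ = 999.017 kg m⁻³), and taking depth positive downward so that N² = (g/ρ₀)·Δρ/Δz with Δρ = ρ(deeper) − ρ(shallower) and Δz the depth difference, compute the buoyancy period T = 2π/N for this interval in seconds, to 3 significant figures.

622 s

Δρ = 999.261 − 998.773 = 0.488 kg m⁻³ over Δz = 144.3 − 97.3 = 47 m.
N² = (9.81/999.017) × (0.488/47) = 1.0196 × 10⁻⁴ s⁻².
N = √(1.0196 × 10⁻⁴) = 0.010098 rad s⁻¹, so T = 2π/N = 622.22 s ≈ 622 s.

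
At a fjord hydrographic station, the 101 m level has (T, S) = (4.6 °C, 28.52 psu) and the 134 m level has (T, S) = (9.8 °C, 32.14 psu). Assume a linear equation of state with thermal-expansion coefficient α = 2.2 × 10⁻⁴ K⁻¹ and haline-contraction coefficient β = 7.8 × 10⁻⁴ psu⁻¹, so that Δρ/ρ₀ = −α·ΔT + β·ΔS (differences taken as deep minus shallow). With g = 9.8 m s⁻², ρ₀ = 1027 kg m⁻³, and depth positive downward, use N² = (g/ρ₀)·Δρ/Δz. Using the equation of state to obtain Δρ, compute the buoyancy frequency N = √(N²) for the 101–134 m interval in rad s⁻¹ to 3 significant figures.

ΔT = +5.2 K, ΔS = +3.62 psu (deep − shallow).
Δρ/ρ₀ = −αΔT + βΔS = -1.144 × 10⁻³ + 2.8236 × 10⁻³ = 1.6796 × 10⁻³, so Δρ ≈ 1.725 kg m⁻³.
N² = (g/ρ₀)·Δρ/Δz = g·(Δρ/ρ₀)/Δz = 9.8 × 1.6796 × 10⁻³ / 33 = 4.9879 × 10⁻⁴ s⁻².
N = √(4.9879 × 10⁻⁴) = 0.022334 rad s⁻¹ ≈ 0.0223 rad s⁻¹.

0.0223 rad s⁻¹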